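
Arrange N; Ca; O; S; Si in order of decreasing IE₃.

O > Ca > N > S > Si

IE_3 is the cost of taking one more electron from the +2 cation: N²⁺ still has 3 valence electrons; Ca²⁺ is the bare [Ar] core; O²⁺ still has 4 valence electrons; S²⁺ still has 4 valence electrons; Si²⁺ still has 2 valence electrons.
Usually core removal costs more than valence removal, but here the competition is close: a tightly held n=2 valence electron can cost more to remove than an n=3 core electron, so the actual values have to decide it.
Valence configurations: N²⁺ [He]2s²2p¹, O²⁺ [He]2s²2p², S²⁺ [Ne]3s²3p², Si²⁺ [Ne]3s².
Tabulated IE_3 (kJ/mol): N 4578, Ca 4912, O 5300, S 3357, Si 3232.
Putting it together, IE_3: Si < S < N < Ca < O.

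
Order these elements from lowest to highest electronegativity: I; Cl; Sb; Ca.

Cl is in period 3, group 17; Ca is in period 4, group 2; Sb is in period 5, group 15; I is in period 5, group 17.
Smaller atoms with higher effective nuclear charge are more electronegative.
These span different periods and groups, so the two trends combine.
Sb > Ca: period and group pull opposite ways; the across-period shift dominates (2.05 vs 1.00).
I > Sb: I lies to the right of Sb in period 5, so the across-period effect alone puts I higher.
Cl > I: they share group 17; the group trend gives Cl the larger value.
Approximate values (Pauling): Cl 3.16, Ca 1.00, Sb 2.05, I 2.66.
So from lowest to highest: Ca < Sb < I < Cl.

Ca, Sb, I, Cl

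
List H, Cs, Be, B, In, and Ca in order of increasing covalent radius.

H is in period 1, group 1; Be is in period 2, group 2; B is in period 2, group 13; Ca is in period 4, group 2; In is in period 5, group 13; Cs is in period 6, group 1.
Radius decreases left→right (rising Z_eff, same n) and increases top→bottom (higher n).
Here both period and group differ, so the two effects have to be weighed against each other.
B > H: the two effects oppose for this pair; the down-group effect wins (85 vs 32 pm).
Be > B: Be lies to the left of B in period 2, so the across-period effect alone puts Be larger.
In > Be: period and group pull opposite ways; the down-group shift dominates (142 vs 102 pm).
Ca > In: the two effects oppose for this pair; the across-period effect wins (171 vs 142 pm).
Cs > Ca: relative to Ca, both the across-period and down-group shifts push Cs's atomic radius up.
Approximate values (pm): H 32, Be 102, B 85, Ca 171, In 142, Cs 232.
So from smallest to largest: H < B < Be < In < Ca < Cs.

H < B < Be < In < Ca < Cs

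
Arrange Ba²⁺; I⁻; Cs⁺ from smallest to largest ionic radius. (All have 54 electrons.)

All of these have 54 electrons, so size is governed by nuclear charge alone: the more protons, the stronger the pull on the same electron cloud, and the smaller the ion.
Nuclear charges: Ba²⁺ (Z=56), Cs⁺ (Z=55), I⁻ (Z=53).
Smallest to largest: Ba²⁺ < Cs⁺ < I⁻.

Ba²⁺ < Cs⁺ < I⁻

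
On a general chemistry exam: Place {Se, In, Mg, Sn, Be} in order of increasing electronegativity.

Mg < Be < In < Sn < Se

Atoms toward the upper right of the periodic table pull bonding electrons most strongly.
Neither a single period nor a single group — weigh both effects.
Be > Mg: Be sits above Mg in group 2, so the down-group effect alone puts Be higher.
In > Be: the two effects oppose for this pair; the across-period effect wins (1.78 vs 1.57).
Sn > In: Sn lies to the right of In in period 5, so the across-period effect alone puts Sn higher.
Se > Sn: both effects reinforce here, so Se is clearly the higher of the two.
Approximate values (Pauling): Be 1.57, Mg 1.31, Se 2.55, In 1.78, Sn 1.96.
So from lowest to highest: Mg < Be < In < Sn < Se.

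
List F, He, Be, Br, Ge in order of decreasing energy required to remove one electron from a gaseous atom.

He, F, Br, Be, Ge

He is in period 1, group 18; Be is in period 2, group 2; F is in period 2, group 17; Ge is in period 4, group 14; Br is in period 4, group 17.
Across a period the outer electron is held more tightly (higher IE₁); down a group it sits in a higher shell, more shielded, and comes off more easily.
Here both period and group differ, so the two effects have to be weighed against each other.
Be > Ge: period and group pull opposite ways; the down-group shift dominates (900 vs 762 kJ/mol).
Br > Be: period and group pull opposite ways; the across-period shift dominates (1140 vs 900 kJ/mol).
F > Br: F sits above Br in group 17, so the down-group effect alone puts F higher.
He > F: both effects reinforce here, so He is clearly the higher of the two.
Tabulated first ionization energy (kJ/mol): He 2372, Be 900, F 1681, Ge 762, Br 1140.
So from highest to lowest: He > F > Br > Be > Ge.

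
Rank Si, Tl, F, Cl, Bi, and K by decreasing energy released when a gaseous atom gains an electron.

Cl > F > Si > Bi > K > Tl

Adding an electron releases more energy for atoms nearer the top right (short of the noble gases).
These span different periods and groups, so the two trends combine.
K > Tl: period and group pull opposite ways; the down-group shift dominates (48 vs 19 kJ/mol).
Bi > K: period and group pull opposite ways; the across-period shift dominates (91 vs 48 kJ/mol).
Si > Bi: period and group pull opposite ways; the down-group shift dominates (134 vs 91 kJ/mol).
F > Si: relative to Si, both the across-period and down-group shifts push F's electron affinity up.
Cl > F: this pair runs against the simple trend — see the exception note.
Note the exception: Cl has a higher electron affinity than F, contrary to the simple trend — F's small 2p subshell makes the incoming electron feel strong e⁻–e⁻ repulsion, so Cl actually releases more energy on gaining an electron.
Approximate values (kJ/mol): F 328, Si 134, Cl 349, K 48, Tl 19, Bi 91.
So from highest to lowest: Cl > F > Si > Bi > K > Tl.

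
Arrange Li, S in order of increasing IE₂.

S, Li

The second ionization energy removes an electron from the +1 ion. For each element: Li⁺ is the bare [He] core; S⁺ still has 5 valence electrons.
Pulling an electron out of a noble-gas core costs far more than removing a remaining valence electron, so Li sits at the high end of IE_2.
Approximate IE_2 values (kJ/mol): Li 7298, S 2252.
Overall IE_2 order: S < Li.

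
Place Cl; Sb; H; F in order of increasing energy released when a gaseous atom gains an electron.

H < Sb < F < Cl

H is in period 1, group 1; F is in period 2, group 17; Cl is in period 3, group 17; Sb is in period 5, group 15.
Atoms with high Z_eff and room in the valence shell (especially the halogens) have the most exothermic electron affinities.
Here both period and group differ, so the two effects have to be weighed against each other.
Sb > H: period and group pull opposite ways; the across-period shift dominates (103 vs 73 kJ/mol).
F > Sb: both effects reinforce here, so F is clearly the higher of the two.
Cl > F: this pair runs against the simple trend — see the exception note.
Note the exception: Cl has a higher electron affinity than F, contrary to the simple trend — F's small 2p subshell makes the incoming electron feel strong e⁻–e⁻ repulsion, so Cl actually releases more energy on gaining an electron.
Tabulated electron affinity (kJ/mol): H 73, F 328, Cl 349, Sb 103.
So from lowest to highest: H < Sb < F < Cl.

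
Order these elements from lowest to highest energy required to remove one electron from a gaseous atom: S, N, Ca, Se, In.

N is in period 2, group 15; S is in period 3, group 16; Ca is in period 4, group 2; Se is in period 4, group 16; In is in period 5, group 13.
Across a period the outer electron is held more tightly (higher IE₁); down a group it sits in a higher shell, more shielded, and comes off more easily.
These span different periods and groups, so the two trends combine.
Ca > In: the two effects oppose for this pair; the down-group effect wins (590 vs 558 kJ/mol).
Se > Ca: both are in period 4; the period trend gives Se the larger value.
S > Se: S sits above Se in group 16, so the down-group effect alone puts S higher.
N > S: period and group pull opposite ways; the down-group shift dominates (1402 vs 1000 kJ/mol).
Tabulated first ionization energy (kJ/mol): N 1402, S 1000, Ca 590, Se 941, In 558.
So from lowest to highest: In < Ca < Se < S < N.

In < Ca < Se < S < N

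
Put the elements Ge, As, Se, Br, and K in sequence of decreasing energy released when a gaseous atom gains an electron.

K is in period 4, group 1; Ge is in period 4, group 14; As is in period 4, group 15; Se is in period 4, group 16; Br is in period 4, group 17.
Atoms with high Z_eff and room in the valence shell (especially the halogens) have the most exothermic electron affinities.
All lie in period 4; the across-period trend (electron affinity increases left to right) applies, with the exception below.
Note the exception: Ge has a higher electron affinity than As, contrary to the simple trend — adding an electron to As's half-filled 4p³ is unfavourable, so Ge (4p²) has the more exothermic EA.
Tabulated electron affinity (kJ/mol): K 48, Ge 119, As 78, Se 195, Br 325.
So from highest to lowest: Br > Se > Ge > As > K.

Br > Se > Ge > As > K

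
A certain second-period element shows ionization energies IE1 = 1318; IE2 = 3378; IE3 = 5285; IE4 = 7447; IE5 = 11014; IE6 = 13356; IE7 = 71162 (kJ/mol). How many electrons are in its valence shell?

6

Look for the largest jump between consecutive ionization energies: IE7/IE6 ≈ 5.3, far larger than any earlier ratio.
That jump marks the point where a core electron is being removed. So the atom has 6 valence electrons.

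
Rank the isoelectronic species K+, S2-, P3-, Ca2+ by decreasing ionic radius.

All of these have 18 electrons, so size is governed by nuclear charge alone: the more protons, the stronger the pull on the same electron cloud, and the smaller the ion.
Nuclear charges: Ca2+ (Z=20), K+ (Z=19), S2- (Z=16), P3- (Z=15).
Largest to smallest: P3- > S2- > K+ > Ca2+.

P3- > S2- > K+ > Ca2+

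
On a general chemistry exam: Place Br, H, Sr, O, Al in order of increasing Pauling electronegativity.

H is in period 1, group 1; O is in period 2, group 16; Al is in period 3, group 13; Br is in period 4, group 17; Sr is in period 5, group 2.
Smaller atoms with higher effective nuclear charge are more electronegative.
These span different periods and groups, so the two trends combine.
Al > Sr: relative to Sr, both the across-period and down-group shifts push Al's electronegativity up.
H > Al: the two effects oppose for this pair; the down-group effect wins (2.20 vs 1.61).
Br > H: the two effects oppose for this pair; the across-period effect wins (2.96 vs 2.20).
O > Br: period and group pull opposite ways; the down-group shift dominates (3.44 vs 2.96).
For reference (Pauling): H 2.20, O 3.44, Al 1.61, Br 2.96, Sr 0.95.
So from lowest to highest: Sr < Al < H < Br < O.

Sr < Al < H < Br < O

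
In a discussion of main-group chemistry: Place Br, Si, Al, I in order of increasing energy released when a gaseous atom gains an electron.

Al, Si, I, Br

Al is in period 3, group 13; Si is in period 3, group 14; Br is in period 4, group 17; I is in period 5, group 17.
Electron affinity generally becomes more exothermic across a period toward the halogens and less exothermic down a group.
Neither a single period nor a single group — weigh both effects.
Si > Al: Si lies to the right of Al in period 3, so the across-period effect alone puts Si higher.
I > Si: the two effects oppose for this pair; the across-period effect wins (295 vs 134 kJ/mol).
Br > I: they share group 17; the group trend gives Br the larger value.
Tabulated electron affinity (kJ/mol): Al 42, Si 134, Br 325, I 295.
So from lowest to highest: Al < Si < I < Br.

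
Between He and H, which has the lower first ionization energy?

H is in period 1, group 1; He is in period 1, group 18.
First ionization energy rises across a period (greater Z_eff holds electrons more tightly) and falls down a group (valence electrons are farther from the nucleus).
All lie in period 1, so first ionization energy increases left to right.
So H has the lower first ionization energy (H < He).

H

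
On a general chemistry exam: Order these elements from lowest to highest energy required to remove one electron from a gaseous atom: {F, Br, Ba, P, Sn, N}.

Ba < Sn < P < Br < N < F

First ionization energy rises across a period (greater Z_eff holds electrons more tightly) and falls down a group (valence electrons are farther from the nucleus).
Neither a single period nor a single group — weigh both effects.
Sn > Ba: relative to Ba, both the across-period and down-group shifts push Sn's first ionization energy up.
P > Sn: both effects reinforce here, so P is clearly the higher of the two.
Br > P: period and group pull opposite ways; the across-period shift dominates (1140 vs 1012 kJ/mol).
N > Br: period and group pull opposite ways; the down-group shift dominates (1402 vs 1140 kJ/mol).
F > N: F lies to the right of N in period 2, so the across-period effect alone puts F higher.
For reference (kJ/mol): N 1402, F 1681, P 1012, Br 1140, Sn 709, Ba 503.
So from lowest to highest: Ba < Sn < P < Br < N < F.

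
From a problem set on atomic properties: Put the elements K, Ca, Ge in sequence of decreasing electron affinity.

K is in period 4, group 1; Ca is in period 4, group 2; Ge is in period 4, group 14.
Atoms with high Z_eff and room in the valence shell (especially the halogens) have the most exothermic electron affinities.
All lie in period 4; the across-period trend (electron affinity increases left to right) applies, with the exception below.
Note the exception: K has a higher electron affinity than Ca, contrary to the simple trend — adding an electron to Ca (ns²) has to open a new, higher-energy np subshell, which is unfavourable.
Approximate values (kJ/mol): K 48, Ca 2, Ge 119.
So from highest to lowest: Ge > K > Ca.

Ge, K, Ca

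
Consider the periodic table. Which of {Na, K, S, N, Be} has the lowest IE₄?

IE_4 is the cost of taking one more electron from the +3 cation: Na³⁺ is already 2 electrons into the core; K³⁺ is already 2 electrons into the core; S³⁺ still has 3 valence electrons; N³⁺ still has 2 valence electrons; Be³⁺ is already 1 electron into the core.
Usually core removal costs more than valence removal, but here the competition is close: a tightly held n=2 valence electron can cost more to remove than an n=3 core electron, so the actual values have to decide it.
Valence configurations: S³⁺ [Ne]3s²3p¹, N³⁺ [He]2s².
Tabulated IE_4 (kJ/mol): Na 9543, K 5877, S 4556, N 7475, Be 21007.
Putting it together, IE_4: S < K < N < Na < Be.

S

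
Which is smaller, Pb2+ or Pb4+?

Pb4+

Both ions have Z = 82 protons, but Pb4+ has lost more electrons, so its remaining electrons feel a larger effective nuclear charge per electron and are pulled in more tightly.
Higher positive charge → smaller ion, so Pb2+ > Pb4+.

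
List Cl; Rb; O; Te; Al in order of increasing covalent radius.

O is in period 2, group 16; Al is in period 3, group 13; Cl is in period 3, group 17; Rb is in period 5, group 1; Te is in period 5, group 16.
Moving right in a period, electrons are added to the same shell under a stronger nuclear pull, so atoms get smaller; moving down, a new shell is opened and atoms get larger.
Neither a single period nor a single group — weigh both effects.
Cl > O: the two effects oppose for this pair; the down-group effect wins (99 vs 63 pm).
Al > Cl: Al lies to the left of Cl in period 3, so the across-period effect alone puts Al larger.
Te > Al: period and group pull opposite ways; the down-group shift dominates (136 vs 126 pm).
Rb > Te: both are in period 5; the period trend gives Rb the larger value.
Tabulated atomic radius (pm): O 63, Al 126, Cl 99, Rb 210, Te 136.
So from smallest to largest: O < Cl < Al < Te < Rb.

O < Cl < Al < Te < Rb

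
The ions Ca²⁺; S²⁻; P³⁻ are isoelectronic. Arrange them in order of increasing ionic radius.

All of these have 18 electrons, so size is governed by nuclear charge alone: the more protons, the stronger the pull on the same electron cloud, and the smaller the ion.
Nuclear charges: Ca²⁺ (Z=20), S²⁻ (Z=16), P³⁻ (Z=15).
Smallest to largest: Ca²⁺ < S²⁻ < P³⁻.

Ca²⁺ < S²⁻ < P³⁻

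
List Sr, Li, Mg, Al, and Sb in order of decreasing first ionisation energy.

Removing the outermost electron gets harder across a period and easier down a group.
These span different periods and groups, so the two trends combine.
Sr > Li: the two effects oppose for this pair; the across-period effect wins (550 vs 520 kJ/mol).
Al > Sr: both effects reinforce here, so Al is clearly the higher of the two.
Mg > Al: this pair runs against the simple trend — see the exception note.
Sb > Mg: the two effects oppose for this pair; the across-period effect wins (831 vs 738 kJ/mol).
Note the exception: Mg has a higher first ionization energy than Al, contrary to the simple trend — Al's single 3p electron is easier to remove than one from Mg's filled 3s².
For reference (kJ/mol): Li 520, Mg 738, Al 578, Sr 550, Sb 831.
So from highest to lowest: Sb > Mg > Al > Sr > Li.

Sb > Mg > Al > Sr > Li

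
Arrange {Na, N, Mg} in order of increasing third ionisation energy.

Consider each +2 ion: Na²⁺ is already 1 electron into the core; N²⁺ still has 3 valence electrons; Mg²⁺ is the bare [Ne] core.
Core electrons are held far more tightly than valence electrons, so Na and Mg top the IE_3 order.
Tabulated IE_3 (kJ/mol): Na 6910, N 4578, Mg 7733.
Overall IE_3 order: N < Na < Mg.

N, Na, Mg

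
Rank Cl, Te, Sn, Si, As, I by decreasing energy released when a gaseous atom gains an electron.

Cl > I > Te > Si > Sn > As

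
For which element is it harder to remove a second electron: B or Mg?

Consider each +1 ion: B⁺ still has 2 valence electrons; Mg⁺ still has 1 valence electron.
All are still removing valence electrons, so compare the +1 ions as you would atoms: IE_2 generally rises across a period (higher Z_eff) and falls down a group (larger shell), subject to the usual subshell exceptions.
Valence configurations: B⁺ [He]2s², Mg⁺ [Ne]3s¹.
Tabulated IE_2 (kJ/mol): B 2427, Mg 1451.
Hence IE_2: Mg < B.

B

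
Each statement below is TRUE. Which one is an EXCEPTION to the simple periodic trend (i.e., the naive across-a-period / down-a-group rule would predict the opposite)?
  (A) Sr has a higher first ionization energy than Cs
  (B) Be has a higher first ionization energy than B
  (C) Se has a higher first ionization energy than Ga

The general trend: first ionization energy increases across a period and decreases down a group.
(A) Sr (period 5, group 2) vs Cs (period 6, group 1): the stated order agrees with the simple trend.
(B) Be (period 2, group 2) vs B (period 2, group 13): the stated order contradicts the simple trend.
(C) Se (period 4, group 16) vs Ga (period 4, group 13): the stated order agrees with the simple trend.
The exception is (B): removing B's lone 2p electron is easier than breaking Be's filled 2s².

(B)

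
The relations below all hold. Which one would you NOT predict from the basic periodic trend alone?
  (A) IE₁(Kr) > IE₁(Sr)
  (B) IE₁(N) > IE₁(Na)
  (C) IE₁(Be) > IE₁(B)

(C)

The general trend: IE₁ increases across a period and decreases down a group.
(A) Kr (period 4, group 18) vs Sr (period 5, group 2): the stated order agrees with the simple trend.
(B) N (period 2, group 15) vs Na (period 3, group 1): the stated order agrees with the simple trend.
(C) Be (period 2, group 2) vs B (period 2, group 13): the stated order contradicts the simple trend.
The exception is (C): removing B's lone 2p electron is easier than breaking Be's filled 2s².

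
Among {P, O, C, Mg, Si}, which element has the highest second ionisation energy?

After 1 electron has been removed, what remains? P⁺ still has 4 valence electrons; O⁺ still has 5 valence electrons; C⁺ still has 3 valence electrons; Mg⁺ still has 1 valence electron; Si⁺ still has 3 valence electrons.
All are still removing valence electrons, so compare the +1 ions as you would atoms: IE_2 generally rises across a period (higher Z_eff) and falls down a group (larger shell), subject to the usual subshell exceptions.
Valence configurations: P⁺ [Ne]3s²3p², O⁺ [He]2s²2p³, C⁺ [He]2s²2p¹, Mg⁺ [Ne]3s¹, Si⁺ [Ne]3s²3p¹.
The numbers (kJ/mol): P 1907, O 3388, C 2353, Mg 1451, Si 1577.
Hence IE_2: Mg < Si < P < C < O.

O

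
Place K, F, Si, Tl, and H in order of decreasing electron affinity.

F, Si, H, K, Tl

H is in period 1, group 1; F is in period 2, group 17; Si is in period 3, group 14; K is in period 4, group 1; Tl is in period 6, group 13.
Electron affinity generally becomes more exothermic across a period toward the halogens and less exothermic down a group.
These span different periods and groups, so the two trends combine.
K > Tl: the two effects oppose for this pair; the down-group effect wins (48 vs 19 kJ/mol).
H > K: H sits above K in group 1, so the down-group effect alone puts H higher.
Si > H: the two effects oppose for this pair; the across-period effect wins (134 vs 73 kJ/mol).
F > Si: relative to Si, both the across-period and down-group shifts push F's electron affinity up.
Tabulated electron affinity (kJ/mol): H 73, F 328, Si 134, K 48, Tl 19.
So from highest to lowest: F > Si > H > K > Tl.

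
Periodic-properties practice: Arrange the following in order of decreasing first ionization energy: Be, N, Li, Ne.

Li is in period 2, group 1; Be is in period 2, group 2; N is in period 2, group 15; Ne is in period 2, group 18.
Across a period the outer electron is held more tightly (higher IE₁); down a group it sits in a higher shell, more shielded, and comes off more easily.
All lie in period 2, so first ionization energy increases left to right.
So from highest to lowest: Ne > N > Be > Li.

Ne, N, Be, Li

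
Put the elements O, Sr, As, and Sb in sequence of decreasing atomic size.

Sr, Sb, As, O

O is in period 2, group 16; As is in period 4, group 15; Sr is in period 5, group 2; Sb is in period 5, group 15.
Across a period the added protons contract the valence shell; down a group each new principal shell makes the atom larger.
These span different periods and groups, so the two trends combine.
As > O: both effects reinforce here, so As is clearly the larger of the two.
Sb > As: they share group 15; the group trend gives Sb the larger value.
Sr > Sb: both are in period 5; the period trend gives Sr the larger value.
Tabulated atomic radius (pm): O 63, As 121, Sr 185, Sb 140.
So from largest to smallest: Sr > Sb > As > O.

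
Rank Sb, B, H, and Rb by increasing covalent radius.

H is in period 1, group 1; B is in period 2, group 13; Rb is in period 5, group 1; Sb is in period 5, group 15.
Moving right in a period, electrons are added to the same shell under a stronger nuclear pull, so atoms get smaller; moving down, a new shell is opened and atoms get larger.
Neither a single period nor a single group — weigh both effects.
B > H: the two effects oppose for this pair; the down-group effect wins (85 vs 32 pm).
Sb > B: period and group pull opposite ways; the down-group shift dominates (140 vs 85 pm).
Rb > Sb: both are in period 5; the period trend gives Rb the larger value.
For reference (pm): H 32, B 85, Rb 210, Sb 140.
So from smallest to largest: H < B < Sb < Rb.

H, B, Sb, Rb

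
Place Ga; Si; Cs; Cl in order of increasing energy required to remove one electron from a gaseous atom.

Across a period the outer electron is held more tightly (higher IE₁); down a group it sits in a higher shell, more shielded, and comes off more easily.
Neither a single period nor a single group — weigh both effects.
Ga > Cs: relative to Cs, both the across-period and down-group shifts push Ga's first ionization energy up.
Si > Ga: relative to Ga, both the across-period and down-group shifts push Si's first ionization energy up.
Cl > Si: Cl lies to the right of Si in period 3, so the across-period effect alone puts Cl higher.
For reference (kJ/mol): Si 786, Cl 1251, Ga 579, Cs 376.
So from lowest to highest: Cs < Ga < Si < Cl.

Cs < Ga < Si < Cl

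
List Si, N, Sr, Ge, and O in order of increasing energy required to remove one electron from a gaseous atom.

N is in period 2, group 15; O is in period 2, group 16; Si is in period 3, group 14; Ge is in period 4, group 14; Sr is in period 5, group 2.
First ionization energy rises across a period (greater Z_eff holds electrons more tightly) and falls down a group (valence electrons are farther from the nucleus).
Here both period and group differ, so the two effects have to be weighed against each other.
Ge > Sr: both effects reinforce here, so Ge is clearly the higher of the two.
Si > Ge: they share group 14; the group trend gives Si the larger value.
O > Si: relative to Si, both the across-period and down-group shifts push O's first ionization energy up.
N > O: this pair runs against the simple trend — see the exception note.
Note the exception: N has a higher first ionization energy than O, contrary to the simple trend — pairing an electron in O's 2p⁴ costs repulsion energy, so O ionizes more easily than half-filled N (2p³).
Approximate values (kJ/mol): N 1402, O 1314, Si 786, Ge 762, Sr 550.
So from lowest to highest: Sr < Ge < Si < O < N.

Sr, Ge, Si, O, N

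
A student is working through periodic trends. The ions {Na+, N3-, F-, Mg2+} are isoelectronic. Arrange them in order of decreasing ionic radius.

N3-, F-, Na+, Mg2+

All of these have 10 electrons, so size is governed by nuclear charge alone: the more protons, the stronger the pull on the same electron cloud, and the smaller the ion.
Nuclear charges: Mg2+ (Z=12), Na+ (Z=11), F- (Z=9), N3- (Z=7).
Largest to smallest: N3- > F- > Na+ > Mg2+.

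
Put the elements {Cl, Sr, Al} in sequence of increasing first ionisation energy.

Sr < Al < Cl

Removing the outermost electron gets harder across a period and easier down a group.
These span different periods and groups, so the two trends combine.
Al > Sr: relative to Sr, both the across-period and down-group shifts push Al's first ionization energy up.
Cl > Al: Cl lies to the right of Al in period 3, so the across-period effect alone puts Cl higher.
Approximate values (kJ/mol): Al 578, Cl 1251, Sr 550.
So from lowest to highest: Sr < Al < Cl.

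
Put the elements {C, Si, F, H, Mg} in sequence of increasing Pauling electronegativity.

Mg < Si < H < C < F

EN rises left→right (higher Z_eff, smaller atoms) and falls top→bottom (larger, more shielded atoms).
These span different periods and groups, so the two trends combine.
Si > Mg: Si lies to the right of Mg in period 3, so the across-period effect alone puts Si higher.
H > Si: the two effects oppose for this pair; the down-group effect wins (2.20 vs 1.90).
C > H: period and group pull opposite ways; the across-period shift dominates (2.55 vs 2.20).
F > C: F lies to the right of C in period 2, so the across-period effect alone puts F higher.
Approximate values (Pauling): H 2.20, C 2.55, F 3.98, Mg 1.31, Si 1.90.
So from lowest to highest: Mg < Si < H < C < F.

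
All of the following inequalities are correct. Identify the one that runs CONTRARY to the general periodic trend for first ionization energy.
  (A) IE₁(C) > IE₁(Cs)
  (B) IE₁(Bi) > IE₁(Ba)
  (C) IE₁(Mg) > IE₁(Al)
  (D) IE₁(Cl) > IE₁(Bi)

(C)

The general trend: first ionization energy increases across a period and decreases down a group.
(A) C (period 2, group 14) vs Cs (period 6, group 1): the stated order agrees with the simple trend.
(B) Bi (period 6, group 15) vs Ba (period 6, group 2): the stated order agrees with the simple trend.
(C) Mg (period 3, group 2) vs Al (period 3, group 13): the stated order contradicts the simple trend.
(D) Cl (period 3, group 17) vs Bi (period 6, group 15): the stated order agrees with the simple trend.
The exception is (C): Al's single 3p electron is easier to remove than one from Mg's filled 3s².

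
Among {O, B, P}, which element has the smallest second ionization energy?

P

Consider each +1 ion: O⁺ still has 5 valence electrons; B⁺ still has 2 valence electrons; P⁺ still has 4 valence electrons.
All are still removing valence electrons, so compare the +1 ions as you would atoms: IE_2 generally rises across a period (higher Z_eff) and falls down a group (larger shell), subject to the usual subshell exceptions.
Valence configurations: O⁺ [He]2s²2p³, B⁺ [He]2s², P⁺ [Ne]3s²3p².
Approximate IE_2 values (kJ/mol): O 3388, B 2427, P 1907.
Putting it together, IE_2: P < B < O.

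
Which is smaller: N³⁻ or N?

N

Forming N³⁻ adds 3 electrons to N. More electron–electron repulsion in the same shell, with unchanged nuclear charge, lets the cloud expand.
An anion is larger than its parent atom: N³⁻ > N.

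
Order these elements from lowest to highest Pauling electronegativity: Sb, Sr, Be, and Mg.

Sr < Mg < Be < Sb

Be is in period 2, group 2; Mg is in period 3, group 2; Sr is in period 5, group 2; Sb is in period 5, group 15.
Atoms toward the upper right of the periodic table pull bonding electrons most strongly.
Here both period and group differ, so the two effects have to be weighed against each other.
Mg > Sr: they share group 2; the group trend gives Mg the larger value.
Be > Mg: they share group 2; the group trend gives Be the larger value.
Sb > Be: the two effects oppose for this pair; the across-period effect wins (2.05 vs 1.57).
For reference (Pauling): Be 1.57, Mg 1.31, Sr 0.95, Sb 2.05.
So from lowest to highest: Sr < Mg < Be < Sb.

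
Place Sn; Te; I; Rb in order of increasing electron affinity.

Rb < Sn < Te < I

Adding an electron releases more energy for atoms nearer the top right (short of the noble gases).
All lie in period 5, so electron affinity increases left to right.
So from lowest to highest: Rb < Sn < Te < I.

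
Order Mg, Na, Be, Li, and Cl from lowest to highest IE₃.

Cl, Na, Mg, Li, Be

IE_3 is the cost of taking one more electron from the +2 cation: Mg²⁺ is the bare [Ne] core; Na²⁺ is already 1 electron into the core; Be²⁺ is the bare [He] core; Li²⁺ is already 1 electron into the core; Cl²⁺ still has 5 valence electrons.
Pulling an electron out of a noble-gas core costs far more than removing a remaining valence electron, so Na, Mg, Li and Be sit at the high end of IE_3.
Tabulated IE_3 (kJ/mol): Mg 7733, Na 6910, Be 14849, Li 11815, Cl 3822.
So the third ionization energies run Cl < Na < Mg < Li < Be.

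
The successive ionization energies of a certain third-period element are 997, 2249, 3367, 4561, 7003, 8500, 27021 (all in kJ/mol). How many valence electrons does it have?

Look for the largest jump between consecutive ionization energies: IE7/IE6 ≈ 3.2, far larger than any earlier ratio.
That jump marks the point where a core electron is being removed. So the atom has 6 valence electrons.

6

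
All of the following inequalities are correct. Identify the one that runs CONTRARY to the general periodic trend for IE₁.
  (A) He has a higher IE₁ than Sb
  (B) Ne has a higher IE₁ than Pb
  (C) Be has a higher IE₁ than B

The general trend: IE₁ increases across a period and decreases down a group.
(A) He (period 1, group 18) vs Sb (period 5, group 15): the stated order agrees with the simple trend.
(B) Ne (period 2, group 18) vs Pb (period 6, group 14): the stated order agrees with the simple trend.
(C) Be (period 2, group 2) vs B (period 2, group 13): the stated order contradicts the simple trend.
The exception is (C): removing B's lone 2p electron is easier than breaking Be's filled 2s².

(C)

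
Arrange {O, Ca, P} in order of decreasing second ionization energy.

O > P > Ca

Consider each +1 ion: O⁺ still has 5 valence electrons; Ca⁺ still has 1 valence electron; P⁺ still has 4 valence electrons.
All are still removing valence electrons, so compare the +1 ions as you would atoms: IE_2 generally rises across a period (higher Z_eff) and falls down a group (larger shell), subject to the usual subshell exceptions.
Valence configurations: O⁺ [He]2s²2p³, Ca⁺ [Ar]4s¹, P⁺ [Ne]3s²3p².
Tabulated IE_2 (kJ/mol): O 3388, Ca 1145, P 1907.
Putting it together, IE_2: Ca < P < O.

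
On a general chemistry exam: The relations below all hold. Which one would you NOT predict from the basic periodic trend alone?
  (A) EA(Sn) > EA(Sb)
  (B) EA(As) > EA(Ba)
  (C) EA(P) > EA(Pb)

(A)

The general trend: electron affinity increases across a period and decreases down a group.
(A) Sn (period 5, group 14) vs Sb (period 5, group 15): the stated order contradicts the simple trend.
(B) As (period 4, group 15) vs Ba (period 6, group 2): the stated order agrees with the simple trend.
(C) P (period 3, group 15) vs Pb (period 6, group 14): the stated order agrees with the simple trend.
The exception is (A): adding an electron to Sb's half-filled 5p³ is unfavourable, so Sn has the more exothermic EA.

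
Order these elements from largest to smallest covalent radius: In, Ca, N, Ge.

Ca > In > Ge > N

N is in period 2, group 15; Ca is in period 4, group 2; Ge is in period 4, group 14; In is in period 5, group 13.
Moving right in a period, electrons are added to the same shell under a stronger nuclear pull, so atoms get smaller; moving down, a new shell is opened and atoms get larger.
Here both period and group differ, so the two effects have to be weighed against each other.
Ge > N: both effects reinforce here, so Ge is clearly the larger of the two.
In > Ge: both effects reinforce here, so In is clearly the larger of the two.
Ca > In: period and group pull opposite ways; the across-period shift dominates (171 vs 142 pm).
Tabulated atomic radius (pm): N 71, Ca 171, Ge 121, In 142.
So from largest to smallest: Ca > In > Ge > N.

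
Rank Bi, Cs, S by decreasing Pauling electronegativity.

S, Bi, Cs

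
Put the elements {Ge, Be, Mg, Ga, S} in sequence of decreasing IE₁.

S > Be > Ge > Mg > Ga

Removing the outermost electron gets harder across a period and easier down a group.
Neither a single period nor a single group — weigh both effects.
Mg > Ga: period and group pull opposite ways; the down-group shift dominates (738 vs 579 kJ/mol).
Ge > Mg: period and group pull opposite ways; the across-period shift dominates (762 vs 738 kJ/mol).
Be > Ge: period and group pull opposite ways; the down-group shift dominates (900 vs 762 kJ/mol).
S > Be: the two effects oppose for this pair; the across-period effect wins (1000 vs 900 kJ/mol).
For reference (kJ/mol): Be 900, Mg 738, S 1000, Ga 579, Ge 762.
So from highest to lowest: S > Be > Ge > Mg > Ga.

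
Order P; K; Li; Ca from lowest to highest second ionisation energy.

IE_2 is the cost of taking one more electron from the +1 cation: P⁺ still has 4 valence electrons; K⁺ is the bare [Ar] core; Li⁺ is the bare [He] core; Ca⁺ still has 1 valence electron.
Pulling an electron out of a noble-gas core costs far more than removing a remaining valence electron, so K and Li sit at the high end of IE_2.
Valence configurations: P⁺ [Ne]3s²3p², Ca⁺ [Ar]4s¹.
Approximate IE_2 values (kJ/mol): P 1907, K 3052, Li 7298, Ca 1145.
Hence IE_2: Ca < P < K < Li.

Ca < P < K < Li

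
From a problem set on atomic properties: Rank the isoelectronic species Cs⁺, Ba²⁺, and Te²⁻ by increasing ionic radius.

Ba²⁺ < Cs⁺ < Te²⁻

All of these have 54 electrons, so size is governed by nuclear charge alone: the more protons, the stronger the pull on the same electron cloud, and the smaller the ion.
Nuclear charges: Ba²⁺ (Z=56), Cs⁺ (Z=55), Te²⁻ (Z=52).
Smallest to largest: Ba²⁺ < Cs⁺ < Te²⁻.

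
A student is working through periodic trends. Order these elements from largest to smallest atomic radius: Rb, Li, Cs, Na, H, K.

Cs > Rb > K > Na > Li > H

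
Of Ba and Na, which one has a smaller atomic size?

Na is in period 3, group 1; Ba is in period 6, group 2.
Across a period the added protons contract the valence shell; down a group each new principal shell makes the atom larger.
Neither a single period nor a single group — weigh both effects.
Ba > Na: period and group pull opposite ways; the down-group shift dominates (196 vs 155 pm).
For reference (pm): Na 155, Ba 196.
So Na has the smaller atomic size (Na < Ba).

Na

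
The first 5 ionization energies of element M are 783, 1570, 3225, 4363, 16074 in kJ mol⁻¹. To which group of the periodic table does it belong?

Look for the largest jump between consecutive ionization energies: IE5/IE4 ≈ 3.7, far larger than any earlier ratio.
That jump marks the point where a core electron is being removed. So the atom has 4 valence electrons.
A main-group element with 4 valence electrons is in group 14.

Group 14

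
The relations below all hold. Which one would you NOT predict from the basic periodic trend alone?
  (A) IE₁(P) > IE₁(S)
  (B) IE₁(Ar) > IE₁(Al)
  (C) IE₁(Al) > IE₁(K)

(A)

The general trend: IE₁ increases across a period and decreases down a group.
(A) P (period 3, group 15) vs S (period 3, group 16): the stated order contradicts the simple trend.
(B) Ar (period 3, group 18) vs Al (period 3, group 13): the stated order agrees with the simple trend.
(C) Al (period 3, group 13) vs K (period 4, group 1): the stated order agrees with the simple trend.
The exception is (A): S (3p⁴) ionizes more easily than half-filled P (3p³) because the paired 3p electron in S is pushed out by e⁻–e⁻ repulsion.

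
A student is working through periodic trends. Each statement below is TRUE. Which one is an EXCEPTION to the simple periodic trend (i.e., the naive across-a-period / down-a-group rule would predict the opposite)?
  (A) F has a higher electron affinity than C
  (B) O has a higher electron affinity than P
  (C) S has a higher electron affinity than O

The general trend: electron affinity increases across a period and decreases down a group.
(A) F (period 2, group 17) vs C (period 2, group 14): the stated order agrees with the simple trend.
(B) O (period 2, group 16) vs P (period 3, group 15): the stated order agrees with the simple trend.
(C) S (period 3, group 16) vs O (period 2, group 16): the stated order contradicts the simple trend.
The exception is (C): the compact 2p subshell of O repels the added electron more than S's larger 3p does.

(C)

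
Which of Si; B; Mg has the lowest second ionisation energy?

Mg

Consider each +1 ion: Si⁺ still has 3 valence electrons; B⁺ still has 2 valence electrons; Mg⁺ still has 1 valence electron.
All are still removing valence electrons, so compare the +1 ions as you would atoms: IE_2 generally rises across a period (higher Z_eff) and falls down a group (larger shell), subject to the usual subshell exceptions.
Valence configurations: Si⁺ [Ne]3s²3p¹, B⁺ [He]2s², Mg⁺ [Ne]3s¹.
Tabulated IE_2 (kJ/mol): Si 1577, B 2427, Mg 1451.
So the second ionization energies run Mg < Si < B.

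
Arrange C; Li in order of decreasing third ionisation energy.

After 2 electrons have been removed, what remains? C²⁺ still has 2 valence electrons; Li²⁺ is already 1 electron into the core.
Core electrons are held far more tightly than valence electrons, so Li tops the IE_3 order.
Approximate IE_3 values (kJ/mol): C 4620, Li 11815.
So the third ionization energies run C < Li.

Li > C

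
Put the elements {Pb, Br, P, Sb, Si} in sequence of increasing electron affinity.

Pb < P < Sb < Si < Br

Atoms with high Z_eff and room in the valence shell (especially the halogens) have the most exothermic electron affinities.
These span different periods and groups, so the two trends combine.
P > Pb: relative to Pb, both the across-period and down-group shifts push P's electron affinity up.
Sb > P: this pair runs against the simple trend — see the exception note.
Si > Sb: period and group pull opposite ways; the down-group shift dominates (134 vs 103 kJ/mol).
Br > Si: period and group pull opposite ways; the across-period shift dominates (325 vs 134 kJ/mol).
Note the exception: Sb has a higher electron affinity than P, contrary to the simple trend — both are half-filled np³, but the pairing/repulsion penalty for the added electron shrinks as the p orbitals become larger and more diffuse down the group, and for Sb that outweighs the weaker nuclear attraction.
Note the exception: Si has a higher electron affinity than P, contrary to the simple trend — adding an electron to P's half-filled 3p³ is unfavourable, so Si (3p²) has the more exothermic EA.
For reference (kJ/mol): Si 134, P 72, Br 325, Sb 103, Pb 35.
So from lowest to highest: Pb < P < Sb < Si < Br.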